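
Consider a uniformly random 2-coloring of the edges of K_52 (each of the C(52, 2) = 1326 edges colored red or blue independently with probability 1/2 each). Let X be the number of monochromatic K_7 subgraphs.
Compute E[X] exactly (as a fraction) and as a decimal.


Let X = Σ_S X_S over the C(52, 7) = 133784560 subsets S of size 7, where X_S = 1 if the K_7 on S is monochromatic.
For a fixed S, the K_7 on S has C(7, 2) = 21 edges. P[all 21 edges red] = (1/2)^21, and likewise for blue, so P[monochromatic] = 2·(1/2)^21 = 2^{1 − 21} = 1/1048576.
Summing: E[X] = C(52, 7) · 2^{1 − 21} = 133784560 · 1/1048576 = 8361535/65536.
Numerically: E[X] ≈ 127.586899.

E[X] = C(52,7)·2^(1−C(7,2)) = 8361535/65536 ≈ 127.586899.


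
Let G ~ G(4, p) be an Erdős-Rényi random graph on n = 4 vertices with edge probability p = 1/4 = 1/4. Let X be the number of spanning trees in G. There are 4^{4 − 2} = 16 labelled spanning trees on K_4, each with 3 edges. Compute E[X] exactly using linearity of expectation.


K_4 has 4^{4 − 2} = 16 labelled spanning trees.
For each such spanning tree H, let X_H = 1 if all 3 edges of H are present in G. Then P[X_H = 1] = p^{3} = (1/4)^{3} = 1/64.
By linearity of expectation: E[X] = Σ_H E[X_H] = 16 · p^{3} = 16 · 1/64 = 1/4.
Numerically: E[X] ≈ 0.25.

E[X] = 16 · (1/4)^{3} = 1/4 ≈ 0.25.


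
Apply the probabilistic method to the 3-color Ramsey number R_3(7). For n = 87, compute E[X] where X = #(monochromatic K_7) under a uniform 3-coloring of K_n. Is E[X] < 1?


E[X] = C(87, 7) · 3^{1 − 21} = 5843355957 · 3^{−20} = 5843355957/3486784401.
As a reduced fraction: E[X] = 72140197/43046721 ≈ 1.675858.
Is E[X] < 1? NO.
Since E[X] ≥ 1, the first-moment bound is inconclusive at n = 87; it does NOT by itself certify R_3(7) > 87.

E[X] = 72140197/43046721 ≈ 1.675858; E[X] ≥ 1; first-moment method inconclusive here.


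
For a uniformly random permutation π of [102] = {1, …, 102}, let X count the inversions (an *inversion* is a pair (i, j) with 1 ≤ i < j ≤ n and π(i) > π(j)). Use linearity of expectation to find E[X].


Write X = Σ X_I over the C(102, 2) = 5151 pairs i < j, with X_I the indicator of one inversion.
There are 5151 indicators.
For each fixed pair i < j, the values π(i) and π(j) are two distinct elements of {1, …, 102} in uniformly random order; by symmetry P[π(i) > π(j)] = 1/2.
By linearity: E[X] = 5151 · (1/2) = C(102, 2) · (1/2) = 5151/2 = 5151/2 ≈ 2575.500.

E[X] = 5151/2 = 2575.500.


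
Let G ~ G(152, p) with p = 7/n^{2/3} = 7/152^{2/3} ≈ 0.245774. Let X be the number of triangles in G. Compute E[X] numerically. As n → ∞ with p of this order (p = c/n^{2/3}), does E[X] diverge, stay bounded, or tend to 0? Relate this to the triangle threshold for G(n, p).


Number of potential triangles: C(152, 3) = 573800.
Each occurs with probability p³ ≈ (0.245774)³ ≈ 1.48459141e-02.
By linearity: E[X] = C(152, 3)·p³ ≈ 573800 · 1.48459141e-02 ≈ 8518.585526.
Since α = 2/3 < 1, p = c/n^{2/3} ≫ 1/n is above the triangle threshold p ~ 1/n. Asymptotically E[X] ~ (c³/6)·n^{3(1−α)} = (7³/6)·n^{1} → ∞; triangles are abundant w.h.p.

E[X] ≈ 8518.585526; in regime p = Θ(1/n^{2/3}) E[X] diverges (above the triangle threshold p ~ 1/n).


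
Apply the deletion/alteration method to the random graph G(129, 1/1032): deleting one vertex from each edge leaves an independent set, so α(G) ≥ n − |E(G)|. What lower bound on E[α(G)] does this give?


E[|E(G)|] = C(129, 2)·p = 8256 · (1/1032) = 8.
E[α(G)] ≥ n − E[|E(G)|] = 129 − 8 = 121.
Numerically: ≈ 121.00000.
(This is only a lower bound; the true E[α(G)] may be larger.)

E[α(G)] ≥ 121 ≈ 121.00000.


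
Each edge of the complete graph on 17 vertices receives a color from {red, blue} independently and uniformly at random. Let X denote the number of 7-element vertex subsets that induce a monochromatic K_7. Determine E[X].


Let X = Σ_S X_S over the C(17, 7) = 19448 subsets S of size 7, where X_S = 1 if the K_7 on S is monochromatic.
For a fixed S, the K_7 on S has C(7, 2) = 21 edges. P[all 21 edges red] = (1/2)^21, and likewise for blue, so P[monochromatic] = 2·(1/2)^21 = 2^{1 − 21} = 1/1048576.
Summing: E[X] = C(17, 7) · 2^{1 − 21} = 19448 · 1/1048576 = 2431/131072.
Numerically: E[X] ≈ 0.018547.

E[X] = C(17,7)·2^(1−C(7,2)) = 2431/131072 ≈ 0.018547.


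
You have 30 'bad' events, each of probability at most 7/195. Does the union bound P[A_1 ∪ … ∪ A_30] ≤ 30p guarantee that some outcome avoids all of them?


Union bound: P[∪_{i=1}^{30} A_i] ≤ Σ_i P[A_i] ≤ 30·p = 30·(7/195) = 14/13.
Numerically: 14/13 ≈ 1.0769.
Is 14/13 < 1? NO.
Since the bound 14/13 is ≥ 1, the union bound is uninformative here; it does NOT by itself certify existence.

30·p = 14/13 ≈ 1.0769; existence NOT certified by the union bound.


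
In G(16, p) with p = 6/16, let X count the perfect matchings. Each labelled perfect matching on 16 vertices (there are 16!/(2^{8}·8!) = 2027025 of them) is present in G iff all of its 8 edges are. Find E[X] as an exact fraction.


K_16 has 16!/(2^{8}·8!) = 2027025 labelled perfect matchings.
For each such perfect matching H, let X_H = 1 if all 8 edges of H are present in G. Then P[X_H = 1] = p^{8} = (3/8)^{8} = 6561/16777216.
By linearity of expectation: E[X] = Σ_H E[X_H] = 2027025 · p^{8} = 2027025 · 6561/16777216 = 13299311025/16777216.
Numerically: E[X] ≈ 792.7.

E[X] = 2027025 · (3/8)^{8} = 13299311025/16777216 ≈ 792.7.


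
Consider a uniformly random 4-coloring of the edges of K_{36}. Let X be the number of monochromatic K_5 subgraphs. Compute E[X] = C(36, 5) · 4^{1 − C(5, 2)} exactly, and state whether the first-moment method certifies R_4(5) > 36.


E[X] = C(36, 5) · 4^{1 − 10} = 376992 · 4^{−9} = 376992/262144.
As a reduced fraction: E[X] = 11781/8192 ≈ 1.438.
Is E[X] < 1? NO.
Since E[X] ≥ 1, the first-moment bound is inconclusive at n = 36; it does NOT by itself certify R_4(5) > 36.

E[X] = 11781/8192 ≈ 1.438; E[X] ≥ 1; first-moment method inconclusive here.


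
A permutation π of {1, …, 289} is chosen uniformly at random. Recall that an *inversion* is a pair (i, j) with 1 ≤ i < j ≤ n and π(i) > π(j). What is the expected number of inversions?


Write X = Σ X_I over the C(289, 2) = 41616 pairs i < j, with X_I the indicator of one inversion.
There are 41616 indicators.
For each fixed pair i < j, the values π(i) and π(j) are two distinct elements of {1, …, 289} in uniformly random order; by symmetry P[π(i) > π(j)] = 1/2.
By linearity: E[X] = 41616 · (1/2) = C(289, 2) · (1/2) = 41616/2 = 20808 ≈ 20808.000.

E[X] = 20808 = 20808.000.


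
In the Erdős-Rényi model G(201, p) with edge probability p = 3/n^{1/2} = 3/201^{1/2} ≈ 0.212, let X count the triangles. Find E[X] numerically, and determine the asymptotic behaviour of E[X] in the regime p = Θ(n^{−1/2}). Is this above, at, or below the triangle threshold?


Number of potential triangles: C(201, 3) = 1333300.
Each occurs with probability p³ ≈ (0.212)³ ≈ 9.47479e-03.
By linearity: E[X] = C(201, 3)·p³ ≈ 1333300 · 9.47479e-03 ≈ 12632.740.
Since α = 1/2 < 1, p = c/n^{1/2} ≫ 1/n is above the triangle threshold p ~ 1/n. Asymptotically E[X] ~ (c³/6)·n^{3(1−α)} = (3³/6)·n^{1.5} → ∞; triangles are abundant w.h.p.

E[X] ≈ 12632.740; in regime p = Θ(1/n^{1/2}) E[X] diverges (above the triangle threshold p ~ 1/n).


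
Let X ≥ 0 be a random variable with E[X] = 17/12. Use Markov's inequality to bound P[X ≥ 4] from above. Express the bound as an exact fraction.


μ = E[X] = 17/12, a = 4.
Markov: P[X ≥ 4] ≤ μ/a = (17/12)/4 = 17/48.
Numerically: ≈ 0.354.
(Since a = 4 > μ = 1.417, the bound 17/48 is < 1 and informative.)

P[X ≥ 4] ≤ 17/48 ≈ 0.354.


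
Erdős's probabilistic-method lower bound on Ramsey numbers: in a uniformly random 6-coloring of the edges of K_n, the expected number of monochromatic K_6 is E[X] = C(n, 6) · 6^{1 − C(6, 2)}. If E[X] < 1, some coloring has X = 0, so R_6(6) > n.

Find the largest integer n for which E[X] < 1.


We need C(n, 6) · 6^{1 − 15} < 1, i.e. C(n, 6) < 6^{15 − 1} = 78364164096.
Check values of n near the boundary:
  n = 195: C(195, 6) = 70656049360; 70656049360 < 78364164096? YES
  n = 196: C(196, 6) = 72887293024; 72887293024 < 78364164096? YES
  n = 197: C(197, 6) = 75176946208; 75176946208 < 78364164096? YES
  n = 198: C(198, 6) = 77526225777; 77526225777 < 78364164096? YES
  n = 199: C(199, 6) = 79936367511; 79936367511 < 78364164096? NO
The largest n with C(n, 6) < 78364164096 is n = 198 (where E[X] = 25842075259/26121388032 ≈ 0.9893071). Hence R_6(6) > 198, i.e. R_6(6) ≥ 199.

Largest n = 198; hence R_6(6) > 198.


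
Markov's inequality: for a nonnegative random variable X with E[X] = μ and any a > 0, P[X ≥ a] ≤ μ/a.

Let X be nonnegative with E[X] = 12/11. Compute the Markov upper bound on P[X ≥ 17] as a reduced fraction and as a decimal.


μ = E[X] = 12/11, a = 17.
Markov: P[X ≥ 17] ≤ μ/a = (12/11)/17 = 12/187.
Numerically: ≈ 0.064.
(Since a = 17 > μ = 1.091, the bound 12/187 is < 1 and informative.)

P[X ≥ 17] ≤ 12/187 ≈ 0.064.


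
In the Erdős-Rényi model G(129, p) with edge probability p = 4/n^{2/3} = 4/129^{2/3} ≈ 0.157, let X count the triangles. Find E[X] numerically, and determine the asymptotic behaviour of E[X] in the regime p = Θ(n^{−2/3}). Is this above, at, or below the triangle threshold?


Number of potential triangles: C(129, 3) = 349504.
Each occurs with probability p³ ≈ (0.157)³ ≈ 3.84592e-03.
By linearity: E[X] = C(129, 3)·p³ ≈ 349504 · 3.84592e-03 ≈ 1344.165.
Since α = 2/3 < 1, p = c/n^{2/3} ≫ 1/n is above the triangle threshold p ~ 1/n. Asymptotically E[X] ~ (c³/6)·n^{3(1−α)} = (4³/6)·n^{1} → ∞; triangles are abundant w.h.p.

E[X] ≈ 1344.165; in regime p = Θ(1/n^{2/3}) E[X] diverges (above the triangle threshold p ~ 1/n).


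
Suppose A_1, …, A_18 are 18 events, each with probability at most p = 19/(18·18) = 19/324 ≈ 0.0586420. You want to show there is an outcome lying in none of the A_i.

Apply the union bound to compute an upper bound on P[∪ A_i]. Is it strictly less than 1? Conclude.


Union bound: P[∪_{i=1}^{18} A_i] ≤ Σ_i P[A_i] ≤ 18·p = 18·(19/324) = 19/18.
Numerically: 19/18 ≈ 1.0555556.
Is 19/18 < 1? NO.
Since the bound 19/18 is ≥ 1, the union bound is uninformative here; it does NOT by itself certify existence.

18·p = 19/18 ≈ 1.0555556; existence NOT certified by the union bound.


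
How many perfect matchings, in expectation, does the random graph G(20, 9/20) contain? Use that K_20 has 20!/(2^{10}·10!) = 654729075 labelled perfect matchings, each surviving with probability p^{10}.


K_20 has 20!/(2^{10}·10!) = 654729075 labelled perfect matchings.
For each such perfect matching H, let X_H = 1 if all 10 edges of H are present in G. Then P[X_H = 1] = p^{10} = (9/20)^{10} = 3486784401/10240000000000.
By linearity: E[X] = Σ_H E[X_H] = 654729075 · p^{10} = 654729075 · 3486784401/10240000000000 = 91315965023646363/409600000000.
Numerically: E[X] ≈ 2.2294e+05.

E[X] = 654729075 · (9/20)^{10} = 91315965023646363/409600000000 ≈ 2.2294e+05.


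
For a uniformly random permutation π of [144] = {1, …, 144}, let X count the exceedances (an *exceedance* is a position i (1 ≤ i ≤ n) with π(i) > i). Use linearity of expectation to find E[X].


Write X = Σ_{i=1}^{144} X_i, where X_i = 1_{π(i) > i}.
For each fixed i, π(i) is uniform over {1, …, 144} (marginal of a uniform permutation), so P[π(i) > i] = (n − i)/n. Summing: Σ_{i=1}^{144} (n − i)/n = (0 + 1 + … + 143)/144 = 144(144 − 1)/(2·144) = (144 − 1)/2.
Hence E[X] = Σ_{i=1}^{144} (144 − i)/144 = 143/2 ≈ 71.500.

E[X] = 143/2 = 71.500.


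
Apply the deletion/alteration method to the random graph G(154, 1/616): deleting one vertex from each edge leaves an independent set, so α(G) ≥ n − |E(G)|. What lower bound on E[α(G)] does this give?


E[|E(G)|] = C(154, 2)·p = 11781 · (1/616) = 153/8.
E[α(G)] ≥ n − E[|E(G)|] = 154 − 153/8 = 1079/8.
Numerically: ≈ 134.875.
(This is only a lower bound; the true E[α(G)] may be larger.)

E[α(G)] ≥ 1079/8 ≈ 134.875.


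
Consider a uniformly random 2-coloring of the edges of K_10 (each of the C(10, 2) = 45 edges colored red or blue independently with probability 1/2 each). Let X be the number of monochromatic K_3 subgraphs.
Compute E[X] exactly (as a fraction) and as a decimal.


Let X = Σ_S X_S over the C(10, 3) = 120 subsets S of size 3, where X_S = 1 if the K_3 on S is monochromatic.
For a fixed S, the K_3 on S has C(3, 2) = 3 edges. P[all 3 edges red] = (1/2)^3, and likewise for blue, so P[monochromatic] = 2·(1/2)^3 = 2^{1 − 3} = 1/4.
By linearity: E[X] = C(10, 3) · 2^{1 − 3} = 120 · 1/4 = 30.
Numerically: E[X] ≈ 30.000.

E[X] = C(10,3)·2^(1−C(3,2)) = 30 ≈ 30.000.


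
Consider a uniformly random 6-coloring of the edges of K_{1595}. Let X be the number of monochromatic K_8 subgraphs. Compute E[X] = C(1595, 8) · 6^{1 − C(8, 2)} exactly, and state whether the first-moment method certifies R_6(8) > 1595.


E[X] = C(1595, 8) · 6^{1 − 28} = 1020772636343363633895 · 6^{−27} = 1020772636343363633895/1023490369077469249536.
As a reduced fraction: E[X] = 113419181815929292655/113721152119718805504 ≈ 0.997345.
Is E[X] < 1? YES.
Since E[X] < 1, there exists a 6-coloring of K_{1595} with no monochromatic K_8; hence R_6(8) > 1595.

E[X] = 113419181815929292655/113721152119718805504 ≈ 0.997345; E[X] < 1, so R_6(8) > 1595.


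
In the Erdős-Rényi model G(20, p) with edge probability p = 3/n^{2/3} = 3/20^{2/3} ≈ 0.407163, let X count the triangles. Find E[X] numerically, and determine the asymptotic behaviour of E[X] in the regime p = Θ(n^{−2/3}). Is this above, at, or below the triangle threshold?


Number of potential triangles: C(20, 3) = 1140.
Each occurs with probability p³ ≈ (0.407163)³ ≈ 6.75000000e-02.
By linearity: E[X] = C(20, 3)·p³ ≈ 1140 · 6.75000000e-02 ≈ 76.950000.
Since α = 2/3 < 1, p = c/n^{2/3} ≫ 1/n is above the triangle threshold p ~ 1/n. Asymptotically E[X] ~ (c³/6)·n^{3(1−α)} = (3³/6)·n^{1} → ∞; triangles are abundant w.h.p.

E[X] ≈ 76.950000; in regime p = Θ(1/n^{2/3}) E[X] diverges (above the triangle threshold p ~ 1/n).


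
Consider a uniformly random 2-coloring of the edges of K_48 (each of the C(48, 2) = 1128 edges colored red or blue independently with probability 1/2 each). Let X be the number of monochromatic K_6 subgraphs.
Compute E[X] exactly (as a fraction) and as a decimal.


Let X = Σ_S X_S over the C(48, 6) = 12271512 subsets S of size 6, where X_S = 1 if the K_6 on S is monochromatic.
For a fixed S, the K_6 on S has C(6, 2) = 15 edges. P[all 15 edges red] = (1/2)^15, and likewise for blue, so P[monochromatic] = 2·(1/2)^15 = 2^{1 − 15} = 1/16384.
Summing: E[X] = C(48, 6) · 2^{1 − 15} = 12271512 · 1/16384 = 1533939/2048.
Numerically: E[X] ≈ 748.994.

E[X] = C(48,6)·2^(1−C(6,2)) = 1533939/2048 ≈ 748.994.


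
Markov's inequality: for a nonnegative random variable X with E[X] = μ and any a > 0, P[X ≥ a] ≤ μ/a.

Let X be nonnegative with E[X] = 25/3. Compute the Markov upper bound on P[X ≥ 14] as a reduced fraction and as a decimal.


μ = E[X] = 25/3, a = 14.
Markov: P[X ≥ 14] ≤ μ/a = (25/3)/14 = 25/42.
Numerically: ≈ 0.59524.
(Since a = 14 > μ = 8.33333, the bound 25/42 is < 1 and informative.)

P[X ≥ 14] ≤ 25/42 ≈ 0.59524.


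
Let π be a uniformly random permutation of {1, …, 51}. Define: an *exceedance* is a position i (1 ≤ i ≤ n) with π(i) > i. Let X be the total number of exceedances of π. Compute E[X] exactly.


Write X = Σ_{i=1}^{51} X_i, where X_i = 1_{π(i) > i}.
For each fixed i, π(i) is uniform over {1, …, 51} (marginal of a uniform permutation), so P[π(i) > i] = (n − i)/n. Summing: Σ_{i=1}^{51} (n − i)/n = (0 + 1 + … + 50)/51 = 51(51 − 1)/(2·51) = (51 − 1)/2.
Hence E[X] = Σ_{i=1}^{51} (51 − i)/51 = 25 ≈ 25.000000.

E[X] = 25 = 25.000000.


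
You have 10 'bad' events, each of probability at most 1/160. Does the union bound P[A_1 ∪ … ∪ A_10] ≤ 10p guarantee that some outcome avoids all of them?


Union bound: P[∪_{i=1}^{10} A_i] ≤ Σ_i P[A_i] ≤ 10·p = 10·(1/160) = 1/16.
Numerically: 1/16 ≈ 0.0625.
Is 1/16 < 1? YES.
Since P[∪ A_i] ≤ 1/16 < 1, the complement has P[∩ A_i^c] ≥ 1 − 1/16 = 15/16 > 0, so some outcome avoids every A_i.

10·p = 1/16 ≈ 0.0625; existence CERTIFIED by the union bound.


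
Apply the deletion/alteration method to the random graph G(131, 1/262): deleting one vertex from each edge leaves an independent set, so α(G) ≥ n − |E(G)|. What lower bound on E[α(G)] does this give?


E[|E(G)|] = C(131, 2)·p = 8515 · (1/262) = 65/2.
E[α(G)] ≥ n − E[|E(G)|] = 131 − 65/2 = 197/2.
Numerically: ≈ 98.50000.
(This is only a lower bound; the true E[α(G)] may be larger.)

E[α(G)] ≥ 197/2 ≈ 98.50000.


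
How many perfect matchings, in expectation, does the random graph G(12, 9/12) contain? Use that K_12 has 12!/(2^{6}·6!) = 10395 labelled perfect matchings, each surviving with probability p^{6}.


K_12 has 12!/(2^{6}·6!) = 10395 labelled perfect matchings.
For each such perfect matching H, let X_H = 1 if all 6 edges of H are present in G. Then P[X_H = 1] = p^{6} = (3/4)^{6} = 729/4096.
Summing the indicators: E[X] = Σ_H E[X_H] = 10395 · p^{6} = 10395 · 729/4096 = 7577955/4096.
Numerically: E[X] ≈ 1850.1.

E[X] = 10395 · (3/4)^{6} = 7577955/4096 ≈ 1850.1.


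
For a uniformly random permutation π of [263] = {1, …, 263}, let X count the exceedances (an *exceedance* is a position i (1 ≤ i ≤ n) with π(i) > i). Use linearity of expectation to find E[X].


Write X = Σ_{i=1}^{263} X_i, where X_i = 1_{π(i) > i}.
For each fixed i, π(i) is uniform over {1, …, 263} (marginal of a uniform permutation), so P[π(i) > i] = (n − i)/n. Summing: Σ_{i=1}^{263} (n − i)/n = (0 + 1 + … + 262)/263 = 263(263 − 1)/(2·263) = (263 − 1)/2.
Hence E[X] = Σ_{i=1}^{263} (263 − i)/263 = 131 ≈ 131.000.

E[X] = 131 = 131.000.


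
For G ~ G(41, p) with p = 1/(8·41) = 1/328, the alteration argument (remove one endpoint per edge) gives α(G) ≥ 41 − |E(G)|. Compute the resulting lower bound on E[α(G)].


E[|E(G)|] = C(41, 2)·p = 820 · (1/328) = 5/2.
E[α(G)] ≥ n − E[|E(G)|] = 41 − 5/2 = 77/2.
Numerically: ≈ 38.500.
(This is only a lower bound; the true E[α(G)] may be larger.)

E[α(G)] ≥ 77/2 ≈ 38.500.


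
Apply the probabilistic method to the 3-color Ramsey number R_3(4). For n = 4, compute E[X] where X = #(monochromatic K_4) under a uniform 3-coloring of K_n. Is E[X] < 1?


E[X] = C(4, 4) · 3^{1 − 6} = 1 · 3^{−5} = 1/243.
As a reduced fraction: E[X] = 1/243 ≈ 0.004115.
Is E[X] < 1? YES.
Since E[X] < 1, there exists a 3-coloring of K_{4} with no monochromatic K_4; hence R_3(4) > 4.

E[X] = 1/243 ≈ 0.004115; E[X] < 1, so R_3(4) > 4.


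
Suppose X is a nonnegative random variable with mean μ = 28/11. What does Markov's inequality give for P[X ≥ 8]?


μ = E[X] = 28/11, a = 8.
Markov: P[X ≥ 8] ≤ μ/a = (28/11)/8 = 7/22.
Numerically: ≈ 0.318.
(Since a = 8 > μ = 2.545, the bound 7/22 is < 1 and informative.)

P[X ≥ 8] ≤ 7/22 ≈ 0.318.


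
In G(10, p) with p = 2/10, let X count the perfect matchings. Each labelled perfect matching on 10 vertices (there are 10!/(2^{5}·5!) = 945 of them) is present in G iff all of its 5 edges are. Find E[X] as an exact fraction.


K_10 has 10!/(2^{5}·5!) = 945 labelled perfect matchings.
For each such perfect matching H, let X_H = 1 if all 5 edges of H are present in G. Then P[X_H = 1] = p^{5} = (1/5)^{5} = 1/3125.
By linearity of expectation: E[X] = Σ_H E[X_H] = 945 · p^{5} = 945 · 1/3125 = 189/625.
Numerically: E[X] ≈ 0.302.

E[X] = 945 · (1/5)^{5} = 189/625 ≈ 0.302.


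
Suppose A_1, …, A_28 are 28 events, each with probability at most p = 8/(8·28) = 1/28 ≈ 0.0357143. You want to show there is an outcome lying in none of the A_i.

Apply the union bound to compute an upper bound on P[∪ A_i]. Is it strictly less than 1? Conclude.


Union bound: P[∪_{i=1}^{28} A_i] ≤ Σ_i P[A_i] ≤ 28·p = 28·(1/28) = 1.
Numerically: 1 ≈ 1.0000000.
Is 1 < 1? NO.
Since the bound 1 is ≥ 1, the union bound is uninformative here; it does NOT by itself certify existence.

28·p = 1 ≈ 1.0000000; existence NOT certified by the union bound.


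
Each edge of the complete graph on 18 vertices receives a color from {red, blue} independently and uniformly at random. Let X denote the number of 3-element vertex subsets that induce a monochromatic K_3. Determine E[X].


Let X = Σ_S X_S over the C(18, 3) = 816 subsets S of size 3, where X_S = 1 if the K_3 on S is monochromatic.
For a fixed S, the K_3 on S has C(3, 2) = 3 edges. P[all 3 edges red] = (1/2)^3, and likewise for blue, so P[monochromatic] = 2·(1/2)^3 = 2^{1 − 3} = 1/4.
By linearity of expectation: E[X] = C(18, 3) · 2^{1 − 3} = 816 · 1/4 = 204.
Numerically: E[X] ≈ 204.000000.

E[X] = C(18,3)·2^(1−C(3,2)) = 204 ≈ 204.000000.


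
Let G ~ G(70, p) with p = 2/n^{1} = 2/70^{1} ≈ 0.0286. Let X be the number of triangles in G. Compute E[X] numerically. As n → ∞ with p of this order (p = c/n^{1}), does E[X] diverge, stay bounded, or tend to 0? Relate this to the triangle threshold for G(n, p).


Number of potential triangles: C(70, 3) = 54740.
Each occurs with probability p³ ≈ (0.0286)³ ≈ 2.33236e-05.
By linearity: E[X] = C(70, 3)·p³ ≈ 54740 · 2.33236e-05 ≈ 1.277.
Here α = 1, so p = 2/n is exactly at the triangle threshold p ~ 1/n. Asymptotically E[X] → c³/6 = 2³/6 = 4/3 ≈ 1.333, a bounded constant. In this regime the triangle count is asymptotically Poisson(c³/6).

E[X] ≈ 1.277; in regime p = Θ(1/n^{1}) E[X] stays bounded (at the triangle threshold p ~ 1/n).


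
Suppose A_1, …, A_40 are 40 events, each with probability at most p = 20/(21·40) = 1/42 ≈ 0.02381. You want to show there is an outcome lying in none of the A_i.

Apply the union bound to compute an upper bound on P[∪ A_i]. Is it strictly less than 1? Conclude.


Union bound: P[∪_{i=1}^{40} A_i] ≤ Σ_i P[A_i] ≤ 40·p = 40·(1/42) = 20/21.
Numerically: 20/21 ≈ 0.95238.
Is 20/21 < 1? YES.
Since P[∪ A_i] ≤ 20/21 < 1, the complement has P[∩ A_i^c] ≥ 1 − 20/21 = 1/21 > 0, so some outcome avoids every A_i.

40·p = 20/21 ≈ 0.95238; existence CERTIFIED by the union bound.


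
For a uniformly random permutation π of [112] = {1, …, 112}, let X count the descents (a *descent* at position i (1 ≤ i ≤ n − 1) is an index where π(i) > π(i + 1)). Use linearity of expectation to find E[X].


Write X = Σ X_I over i = 1, …, 111, with X_I the indicator of one descent.
There are 111 indicators.
For each fixed i, the pair (π(i), π(i+1)) is a uniformly random ordered pair of distinct values from {1, …, 112}; by symmetry P[π(i) > π(i+1)] = 1/2.
By linearity: E[X] = 111 · (1/2) = (112 − 1) · (1/2) = 111/2 ≈ 55.50000.

E[X] = 111/2 = 55.50000.


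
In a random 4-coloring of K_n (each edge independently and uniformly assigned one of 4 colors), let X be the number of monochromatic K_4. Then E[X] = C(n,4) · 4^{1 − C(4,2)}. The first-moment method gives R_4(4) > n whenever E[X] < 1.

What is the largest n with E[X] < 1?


We need C(n, 4) · 4^{1 − 6} < 1, i.e. C(n, 4) < 4^{6 − 1} = 1024.
Check values of n near the boundary:
  n = 10: C(10, 4) = 210; 210 < 1024? YES
  n = 11: C(11, 4) = 330; 330 < 1024? YES
  n = 12: C(12, 4) = 495; 495 < 1024? YES
  n = 13: C(13, 4) = 715; 715 < 1024? YES
  n = 14: C(14, 4) = 1001; 1001 < 1024? YES
  n = 15: C(15, 4) = 1365; 1365 < 1024? NO
The largest n with C(n, 4) < 1024 is n = 14 (where E[X] = 1001/1024 ≈ 0.978). Hence R_4(4) > 14, i.e. R_4(4) ≥ 15.

Largest n = 14; hence R_4(4) > 14.


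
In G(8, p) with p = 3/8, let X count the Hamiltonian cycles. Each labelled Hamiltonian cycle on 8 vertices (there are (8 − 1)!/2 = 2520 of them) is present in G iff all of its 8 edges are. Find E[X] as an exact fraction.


K_8 has (8 − 1)!/2 = 2520 labelled Hamiltonian cycles.
For each such Hamiltonian cycle H, let X_H = 1 if all 8 edges of H are present in G. Then P[X_H = 1] = p^{8} = (3/8)^{8} = 6561/16777216.
By linearity: E[X] = Σ_H E[X_H] = 2520 · p^{8} = 2520 · 6561/16777216 = 2066715/2097152.
Numerically: E[X] ≈ 0.985487.

E[X] = 2520 · (3/8)^{8} = 2066715/2097152 ≈ 0.985487.


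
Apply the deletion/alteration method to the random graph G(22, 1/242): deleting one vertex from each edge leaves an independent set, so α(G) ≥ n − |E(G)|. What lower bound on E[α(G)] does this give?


E[|E(G)|] = C(22, 2)·p = 231 · (1/242) = 21/22.
E[α(G)] ≥ n − E[|E(G)|] = 22 − 21/22 = 463/22.
Numerically: ≈ 21.045455.
(This is only a lower bound; the true E[α(G)] may be larger.)

E[α(G)] ≥ 463/22 ≈ 21.045455.


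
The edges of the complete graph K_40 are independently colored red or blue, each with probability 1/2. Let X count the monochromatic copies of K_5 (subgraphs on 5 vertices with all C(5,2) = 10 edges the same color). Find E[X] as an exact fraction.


Let X = Σ_S X_S over the C(40, 5) = 658008 subsets S of size 5, where X_S = 1 if the K_5 on S is monochromatic.
For a fixed S, the K_5 on S has C(5, 2) = 10 edges. P[all 10 edges red] = (1/2)^10, and likewise for blue, so P[monochromatic] = 2·(1/2)^10 = 2^{1 − 10} = 1/512.
By linearity of expectation: E[X] = C(40, 5) · 2^{1 − 10} = 658008 · 1/512 = 82251/64.
Numerically: E[X] ≈ 1285.172.

E[X] = C(40,5)·2^(1−C(5,2)) = 82251/64 ≈ 1285.172.


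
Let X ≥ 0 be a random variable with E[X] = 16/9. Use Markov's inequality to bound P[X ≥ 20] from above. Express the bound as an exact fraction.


μ = E[X] = 16/9, a = 20.
Markov: P[X ≥ 20] ≤ μ/a = (16/9)/20 = 4/45.
Numerically: ≈ 0.088889.
(Since a = 20 > μ = 1.777778, the bound 4/45 is < 1 and informative.)

P[X ≥ 20] ≤ 4/45 ≈ 0.088889.


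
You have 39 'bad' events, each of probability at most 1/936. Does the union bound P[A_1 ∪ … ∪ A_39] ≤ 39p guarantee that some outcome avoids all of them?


Union bound: P[∪_{i=1}^{39} A_i] ≤ Σ_i P[A_i] ≤ 39·p = 39·(1/936) = 1/24.
Numerically: 1/24 ≈ 0.0416667.
Is 1/24 < 1? YES.
Since P[∪ A_i] ≤ 1/24 < 1, the complement has P[∩ A_i^c] ≥ 1 − 1/24 = 23/24 > 0, so some outcome avoids every A_i.

39·p = 1/24 ≈ 0.0416667; existence CERTIFIED by the union bound.


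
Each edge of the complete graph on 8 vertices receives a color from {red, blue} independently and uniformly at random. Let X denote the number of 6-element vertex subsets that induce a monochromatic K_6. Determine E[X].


Let X = Σ_S X_S over the C(8, 6) = 28 subsets S of size 6, where X_S = 1 if the K_6 on S is monochromatic.
For a fixed S, the K_6 on S has C(6, 2) = 15 edges. P[all 15 edges red] = (1/2)^15, and likewise for blue, so P[monochromatic] = 2·(1/2)^15 = 2^{1 − 15} = 1/16384.
Summing: E[X] = C(8, 6) · 2^{1 − 15} = 28 · 1/16384 = 7/4096.
Numerically: E[X] ≈ 0.00171.

E[X] = C(8,6)·2^(1−C(6,2)) = 7/4096 ≈ 0.00171.


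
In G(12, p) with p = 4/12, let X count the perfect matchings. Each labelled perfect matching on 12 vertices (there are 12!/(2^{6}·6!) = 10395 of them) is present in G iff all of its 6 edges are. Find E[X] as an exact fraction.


K_12 has 12!/(2^{6}·6!) = 10395 labelled perfect matchings.
For each such perfect matching H, let X_H = 1 if all 6 edges of H are present in G. Then P[X_H = 1] = p^{6} = (1/3)^{6} = 1/729.
By linearity of expectation: E[X] = Σ_H E[X_H] = 10395 · p^{6} = 10395 · 1/729 = 385/27.
Numerically: E[X] ≈ 14.259.

E[X] = 10395 · (1/3)^{6} = 385/27 ≈ 14.259.


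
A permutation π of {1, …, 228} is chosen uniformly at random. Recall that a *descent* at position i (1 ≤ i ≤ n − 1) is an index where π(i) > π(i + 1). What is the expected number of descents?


Write X = Σ X_I over i = 1, …, 227, with X_I the indicator of one descent.
There are 227 indicators.
For each fixed i, the pair (π(i), π(i+1)) is a uniformly random ordered pair of distinct values from {1, …, 228}; by symmetry P[π(i) > π(i+1)] = 1/2.
By linearity: E[X] = 227 · (1/2) = (228 − 1) · (1/2) = 227/2 ≈ 113.5000.

E[X] = 227/2 = 113.5000.


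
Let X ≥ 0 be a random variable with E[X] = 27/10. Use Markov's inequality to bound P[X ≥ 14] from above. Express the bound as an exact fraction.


μ = E[X] = 27/10, a = 14.
Markov: P[X ≥ 14] ≤ μ/a = (27/10)/14 = 27/140.
Numerically: ≈ 0.192857.
(Since a = 14 > μ = 2.700000, the bound 27/140 is < 1 and informative.)

P[X ≥ 14] ≤ 27/140 ≈ 0.192857.


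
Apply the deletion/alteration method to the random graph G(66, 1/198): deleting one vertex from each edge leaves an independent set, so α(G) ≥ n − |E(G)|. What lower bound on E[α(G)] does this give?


E[|E(G)|] = C(66, 2)·p = 2145 · (1/198) = 65/6.
E[α(G)] ≥ n − E[|E(G)|] = 66 − 65/6 = 331/6.
Numerically: ≈ 55.16667.
(This is only a lower bound; the true E[α(G)] may be larger.)

E[α(G)] ≥ 331/6 ≈ 55.16667.


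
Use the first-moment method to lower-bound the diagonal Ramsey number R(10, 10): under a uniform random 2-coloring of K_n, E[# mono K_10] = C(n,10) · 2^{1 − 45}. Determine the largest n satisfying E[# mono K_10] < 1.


We need C(n, 10) · 2^{1 − 45} < 1, i.e. C(n, 10) < 2^{45 − 1} = 17592186044416.
Check values of n near the boundary:
  n = 94: C(94, 10) = 9041256841903; 9041256841903 < 17592186044416? YES
  n = 95: C(95, 10) = 10104934117421; 10104934117421 < 17592186044416? YES
  n = 96: C(96, 10) = 11279926456656; 11279926456656 < 17592186044416? YES
  n = 97: C(97, 10) = 12576469727536; 12576469727536 < 17592186044416? YES
  n = 98: C(98, 10) = 14005614014756; 14005614014756 < 17592186044416? YES
  n = 99: C(99, 10) = 15579278510796; 15579278510796 < 17592186044416? YES
  n = 100: C(100, 10) = 17310309456440; 17310309456440 < 17592186044416? YES
  n = 101: C(101, 10) = 19212541264840; 19212541264840 < 17592186044416? NO
The largest n with C(n, 10) < 17592186044416 is n = 100 (where E[X] = 2163788682055/2199023255552 ≈ 0.984). Hence R(10, 10) > 100, i.e. R(10, 10) ≥ 101.

Largest n = 100; hence R(10, 10) > 100.


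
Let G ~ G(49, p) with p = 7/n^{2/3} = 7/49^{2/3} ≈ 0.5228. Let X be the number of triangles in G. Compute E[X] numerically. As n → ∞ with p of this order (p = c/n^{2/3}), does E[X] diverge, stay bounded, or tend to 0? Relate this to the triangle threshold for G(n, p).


Number of potential triangles: C(49, 3) = 18424.
Each occurs with probability p³ ≈ (0.5228)³ ≈ 1.428571e-01.
By linearity: E[X] = C(49, 3)·p³ ≈ 18424 · 1.428571e-01 ≈ 2632.0000.
Since α = 2/3 < 1, p = c/n^{2/3} ≫ 1/n is above the triangle threshold p ~ 1/n. Asymptotically E[X] ~ (c³/6)·n^{3(1−α)} = (7³/6)·n^{1} → ∞; triangles are abundant w.h.p.

E[X] ≈ 2632.0000; in regime p = Θ(1/n^{2/3}) E[X] diverges (above the triangle threshold p ~ 1/n).


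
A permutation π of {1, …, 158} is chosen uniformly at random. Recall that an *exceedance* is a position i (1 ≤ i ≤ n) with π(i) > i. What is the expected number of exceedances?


Write X = Σ_{i=1}^{158} X_i, where X_i = 1_{π(i) > i}.
For each fixed i, π(i) is uniform over {1, …, 158} (marginal of a uniform permutation), so P[π(i) > i] = (n − i)/n. Summing: Σ_{i=1}^{158} (n − i)/n = (0 + 1 + … + 157)/158 = 158(158 − 1)/(2·158) = (158 − 1)/2.
Hence E[X] = Σ_{i=1}^{158} (158 − i)/158 = 157/2 ≈ 78.5000.

E[X] = 157/2 = 78.5000.


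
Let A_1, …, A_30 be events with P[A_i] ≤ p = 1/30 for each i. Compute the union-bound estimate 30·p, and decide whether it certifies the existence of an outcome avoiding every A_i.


Union bound: P[∪_{i=1}^{30} A_i] ≤ Σ_i P[A_i] ≤ 30·p = 30·(1/30) = 1.
Numerically: 1 ≈ 1.00000.
Is 1 < 1? NO.
Since the bound 1 is ≥ 1, the union bound is uninformative here; it does NOT by itself certify existence.

30·p = 1 ≈ 1.00000; existence NOT certified by the union bound.


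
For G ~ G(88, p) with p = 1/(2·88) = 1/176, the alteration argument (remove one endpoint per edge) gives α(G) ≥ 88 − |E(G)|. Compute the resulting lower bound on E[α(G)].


E[|E(G)|] = C(88, 2)·p = 3828 · (1/176) = 87/4.
E[α(G)] ≥ n − E[|E(G)|] = 88 − 87/4 = 265/4.
Numerically: ≈ 66.250.
(This is only a lower bound; the true E[α(G)] may be larger.)

E[α(G)] ≥ 265/4 ≈ 66.250.


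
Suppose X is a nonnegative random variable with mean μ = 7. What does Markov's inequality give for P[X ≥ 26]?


μ = E[X] = 7, a = 26.
Markov: P[X ≥ 26] ≤ μ/a = (7)/26 = 7/26.
Numerically: ≈ 0.269231.
(Since a = 26 > μ = 7.000000, the bound 7/26 is < 1 and informative.)

P[X ≥ 26] ≤ 7/26 ≈ 0.269231.


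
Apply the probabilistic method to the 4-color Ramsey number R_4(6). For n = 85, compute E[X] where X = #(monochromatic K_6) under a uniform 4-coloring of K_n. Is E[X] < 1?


E[X] = C(85, 6) · 4^{1 − 15} = 437353560 · 4^{−14} = 437353560/268435456.
As a reduced fraction: E[X] = 54669195/33554432 ≈ 1.6293.
Is E[X] < 1? NO.
Since E[X] ≥ 1, the first-moment bound is inconclusive at n = 85; it does NOT by itself certify R_4(6) > 85.

E[X] = 54669195/33554432 ≈ 1.6293; E[X] ≥ 1; first-moment method inconclusive here.


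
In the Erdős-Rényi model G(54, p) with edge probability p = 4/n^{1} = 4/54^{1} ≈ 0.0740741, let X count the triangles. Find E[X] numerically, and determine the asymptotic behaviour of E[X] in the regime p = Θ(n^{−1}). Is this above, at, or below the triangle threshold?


Number of potential triangles: C(54, 3) = 24804.
Each occurs with probability p³ ≈ (0.0740741)³ ≈ 4.06442107e-04.
By linearity: E[X] = C(54, 3)·p³ ≈ 24804 · 4.06442107e-04 ≈ 10.081390.
Here α = 1, so p = 4/n is exactly at the triangle threshold p ~ 1/n. Asymptotically E[X] → c³/6 = 4³/6 = 32/3 ≈ 10.666667, a bounded constant. In this regime the triangle count is asymptotically Poisson(c³/6).

E[X] ≈ 10.081390; in regime p = Θ(1/n^{1}) E[X] stays bounded (at the triangle threshold p ~ 1/n).


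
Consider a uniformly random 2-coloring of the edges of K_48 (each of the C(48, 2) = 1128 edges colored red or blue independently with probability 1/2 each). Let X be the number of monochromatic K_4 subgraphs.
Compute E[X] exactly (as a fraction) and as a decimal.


Let X = Σ_S X_S over the C(48, 4) = 194580 subsets S of size 4, where X_S = 1 if the K_4 on S is monochromatic.
For a fixed S, the K_4 on S has C(4, 2) = 6 edges. P[all 6 edges red] = (1/2)^6, and likewise for blue, so P[monochromatic] = 2·(1/2)^6 = 2^{1 − 6} = 1/32.
Summing: E[X] = C(48, 4) · 2^{1 − 6} = 194580 · 1/32 = 48645/8.
Numerically: E[X] ≈ 6080.6250.

E[X] = C(48,4)·2^(1−C(4,2)) = 48645/8 ≈ 6080.6250.


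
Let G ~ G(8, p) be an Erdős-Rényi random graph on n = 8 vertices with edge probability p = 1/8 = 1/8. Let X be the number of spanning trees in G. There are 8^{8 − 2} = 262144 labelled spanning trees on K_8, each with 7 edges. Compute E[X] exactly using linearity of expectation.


K_8 has 8^{8 − 2} = 262144 labelled spanning trees.
For each such spanning tree H, let X_H = 1 if all 7 edges of H are present in G. Then P[X_H = 1] = p^{7} = (1/8)^{7} = 1/2097152.
By linearity: E[X] = Σ_H E[X_H] = 262144 · p^{7} = 262144 · 1/2097152 = 1/8.
Numerically: E[X] ≈ 0.125.

E[X] = 262144 · (1/8)^{7} = 1/8 ≈ 0.125.


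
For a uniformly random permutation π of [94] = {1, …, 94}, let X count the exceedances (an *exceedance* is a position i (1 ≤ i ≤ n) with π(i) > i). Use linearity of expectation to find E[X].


Write X = Σ_{i=1}^{94} X_i, where X_i = 1_{π(i) > i}.
For each fixed i, π(i) is uniform over {1, …, 94} (marginal of a uniform permutation), so P[π(i) > i] = (n − i)/n. Summing: Σ_{i=1}^{94} (n − i)/n = (0 + 1 + … + 93)/94 = 94(94 − 1)/(2·94) = (94 − 1)/2.
Hence E[X] = Σ_{i=1}^{94} (94 − i)/94 = 93/2 ≈ 46.50000.

E[X] = 93/2 = 46.50000.


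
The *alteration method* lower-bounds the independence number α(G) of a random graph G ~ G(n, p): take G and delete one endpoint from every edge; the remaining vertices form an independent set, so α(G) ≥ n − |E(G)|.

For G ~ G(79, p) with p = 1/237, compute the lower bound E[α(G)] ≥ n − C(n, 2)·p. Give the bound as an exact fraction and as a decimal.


E[|E(G)|] = C(79, 2)·p = 3081 · (1/237) = 13.
E[α(G)] ≥ n − E[|E(G)|] = 79 − 13 = 66.
Numerically: ≈ 66.0000.
(This is only a lower bound; the true E[α(G)] may be larger.)

E[α(G)] ≥ 66 ≈ 66.0000.


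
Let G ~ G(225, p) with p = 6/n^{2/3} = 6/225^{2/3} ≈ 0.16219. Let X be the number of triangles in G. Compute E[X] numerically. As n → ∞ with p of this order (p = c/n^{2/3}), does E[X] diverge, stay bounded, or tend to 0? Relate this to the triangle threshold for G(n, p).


Number of potential triangles: C(225, 3) = 1873200.
Each occurs with probability p³ ≈ (0.16219)³ ≈ 4.2666667e-03.
By linearity: E[X] = C(225, 3)·p³ ≈ 1873200 · 4.2666667e-03 ≈ 7992.32000.
Since α = 2/3 < 1, p = c/n^{2/3} ≫ 1/n is above the triangle threshold p ~ 1/n. Asymptotically E[X] ~ (c³/6)·n^{3(1−α)} = (6³/6)·n^{1} → ∞; triangles are abundant w.h.p.

E[X] ≈ 7992.32000; in regime p = Θ(1/n^{2/3}) E[X] diverges (above the triangle threshold p ~ 1/n).


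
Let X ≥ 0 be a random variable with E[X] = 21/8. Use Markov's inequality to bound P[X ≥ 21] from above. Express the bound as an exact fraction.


μ = E[X] = 21/8, a = 21.
Markov: P[X ≥ 21] ≤ μ/a = (21/8)/21 = 1/8.
Numerically: ≈ 0.12500.
(Since a = 21 > μ = 2.62500, the bound 1/8 is < 1 and informative.)

P[X ≥ 21] ≤ 1/8 ≈ 0.12500.


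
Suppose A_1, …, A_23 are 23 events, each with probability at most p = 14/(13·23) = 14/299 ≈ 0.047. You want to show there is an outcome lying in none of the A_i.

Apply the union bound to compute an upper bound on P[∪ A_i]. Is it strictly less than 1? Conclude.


Union bound: P[∪_{i=1}^{23} A_i] ≤ Σ_i P[A_i] ≤ 23·p = 23·(14/299) = 14/13.
Numerically: 14/13 ≈ 1.077.
Is 14/13 < 1? NO.
Since the bound 14/13 is ≥ 1, the union bound is uninformative here; it does NOT by itself certify existence.

23·p = 14/13 ≈ 1.077; existence NOT certified by the union bound.


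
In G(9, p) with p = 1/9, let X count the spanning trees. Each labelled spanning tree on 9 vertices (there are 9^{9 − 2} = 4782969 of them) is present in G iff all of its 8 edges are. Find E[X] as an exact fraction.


K_9 has 9^{9 − 2} = 4782969 labelled spanning trees.
For each such spanning tree H, let X_H = 1 if all 8 edges of H are present in G. Then P[X_H = 1] = p^{8} = (1/9)^{8} = 1/43046721.
Summing the indicators: E[X] = Σ_H E[X_H] = 4782969 · p^{8} = 4782969 · 1/43046721 = 1/9.
Numerically: E[X] ≈ 0.11111.

E[X] = 4782969 · (1/9)^{8} = 1/9 ≈ 0.11111.


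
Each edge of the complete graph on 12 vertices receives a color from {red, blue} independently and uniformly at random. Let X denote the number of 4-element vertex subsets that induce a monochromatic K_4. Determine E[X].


Let X = Σ_S X_S over the C(12, 4) = 495 subsets S of size 4, where X_S = 1 if the K_4 on S is monochromatic.
For a fixed S, the K_4 on S has C(4, 2) = 6 edges. P[all 6 edges red] = (1/2)^6, and likewise for blue, so P[monochromatic] = 2·(1/2)^6 = 2^{1 − 6} = 1/32.
By linearity: E[X] = C(12, 4) · 2^{1 − 6} = 495 · 1/32 = 495/32.
Numerically: E[X] ≈ 15.468750.

E[X] = C(12,4)·2^(1−C(4,2)) = 495/32 ≈ 15.468750.


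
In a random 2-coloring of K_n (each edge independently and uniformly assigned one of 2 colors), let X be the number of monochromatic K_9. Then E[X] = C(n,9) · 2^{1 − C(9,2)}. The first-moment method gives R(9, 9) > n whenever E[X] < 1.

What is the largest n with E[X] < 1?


We need C(n, 9) · 2^{1 − 36} < 1, i.e. C(n, 9) < 2^{36 − 1} = 34359738368.
Check values of n near the boundary:
  n = 59: C(59, 9) = 12565671261; 12565671261 < 34359738368? YES
  n = 60: C(60, 9) = 14783142660; 14783142660 < 34359738368? YES
  n = 61: C(61, 9) = 17341763505; 17341763505 < 34359738368? YES
  n = 62: C(62, 9) = 20286591270; 20286591270 < 34359738368? YES
  n = 63: C(63, 9) = 23667689815; 23667689815 < 34359738368? YES
  n = 64: C(64, 9) = 27540584512; 27540584512 < 34359738368? YES
  n = 65: C(65, 9) = 31966749880; 31966749880 < 34359738368? YES
  n = 66: C(66, 9) = 37014131440; 37014131440 < 34359738368? NO
The largest n with C(n, 9) < 34359738368 is n = 65 (where E[X] = 3995843735/4294967296 ≈ 0.9303549). Hence R(9, 9) > 65, i.e. R(9, 9) ≥ 66.

Largest n = 65; hence R(9, 9) > 65.
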